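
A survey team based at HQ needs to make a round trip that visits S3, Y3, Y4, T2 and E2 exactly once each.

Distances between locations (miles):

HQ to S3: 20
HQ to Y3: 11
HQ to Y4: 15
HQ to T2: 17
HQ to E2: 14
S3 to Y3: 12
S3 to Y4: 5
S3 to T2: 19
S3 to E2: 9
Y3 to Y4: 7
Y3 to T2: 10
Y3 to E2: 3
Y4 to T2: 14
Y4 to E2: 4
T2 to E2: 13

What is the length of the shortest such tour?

Minimum total distance: 59 miles.

HQ-S3-Y3-Y4-T2-E2-HQ: 20+12+7+14+13+14 = 80
HQ-S3-Y3-Y4-E2-T2-HQ: 20+12+7+4+13+17 = 73
HQ-S3-Y3-T2-Y4-E2-HQ: 20+12+10+14+4+14 = 74
HQ-S3-Y3-T2-E2-Y4-HQ: 20+12+10+13+4+15 = 74
HQ-S3-Y3-E2-Y4-T2-HQ: 20+12+3+4+14+17 = 70
HQ-S3-Y3-E2-T2-Y4-HQ: 20+12+3+13+14+15 = 77
HQ-S3-Y4-Y3-T2-E2-HQ: 20+5+7+10+13+14 = 69
HQ-S3-Y4-Y3-E2-T2-HQ: 20+5+7+3+13+17 = 65
HQ-S3-Y4-T2-Y3-E2-HQ: 20+5+14+10+3+14 = 66
HQ-S3-Y4-T2-E2-Y3-HQ: 20+5+14+13+3+11 = 66
HQ-S3-Y4-E2-Y3-T2-HQ: 20+5+4+3+10+17 = 59
HQ-S3-Y4-E2-T2-Y3-HQ: 20+5+4+13+10+11 = 63
HQ-S3-T2-Y3-Y4-E2-HQ: 20+19+10+7+4+14 = 74
HQ-S3-T2-Y3-E2-Y4-HQ: 20+19+10+3+4+15 = 71
… (46 more)
The minimum is 59.
One optimal route: HQ → S3 → Y4 → E2 → Y3 → T2 → HQ (or its reverse).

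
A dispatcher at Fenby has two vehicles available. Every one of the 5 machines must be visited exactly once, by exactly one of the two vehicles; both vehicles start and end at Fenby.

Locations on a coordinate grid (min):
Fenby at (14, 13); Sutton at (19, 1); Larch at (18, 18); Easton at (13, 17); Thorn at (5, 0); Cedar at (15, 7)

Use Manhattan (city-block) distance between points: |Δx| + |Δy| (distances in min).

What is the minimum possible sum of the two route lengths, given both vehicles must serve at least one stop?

74 min — the smallest possible combined total.

There are 2^4 − 1 = 15 ways to divide the 5 stops into two non-empty groups. For each, the best each vehicle can do is its own shortest tour through its group:
  {Sutton} + {Larch, Easton, Thorn, Cedar}: 34 + 64 = 98
  {Larch} + {Sutton, Easton, Thorn, Cedar}: 18 + 62 = 80
  {Sutton, Larch} + {Easton, Thorn, Cedar}: 44 + 54 = 98
  {Easton} + {Sutton, Larch, Thorn, Cedar}: 10 + 66 = 76
  {Sutton, Easton} + {Larch, Thorn, Cedar}: 44 + 62 = 106
  {Larch, Easton} + {Sutton, Thorn, Cedar}: 20 + 54 = 74
  … (15 splits in total)
Best: vehicle 1 Fenby → Larch → Easton → Fenby = 20; vehicle 2 Fenby → Thorn → Sutton → Cedar → Fenby = 54; combined 74.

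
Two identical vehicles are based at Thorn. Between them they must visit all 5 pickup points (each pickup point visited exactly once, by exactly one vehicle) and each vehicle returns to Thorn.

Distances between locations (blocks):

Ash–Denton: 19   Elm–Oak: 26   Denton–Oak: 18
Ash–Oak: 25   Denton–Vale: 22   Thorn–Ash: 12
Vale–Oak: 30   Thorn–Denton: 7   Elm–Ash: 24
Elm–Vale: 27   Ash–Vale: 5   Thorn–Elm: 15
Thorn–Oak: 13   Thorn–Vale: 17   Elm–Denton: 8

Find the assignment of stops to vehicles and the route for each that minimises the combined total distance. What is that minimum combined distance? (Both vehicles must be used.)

Minimum combined distance: 85 blocks.

Try each way of splitting the stops between the two vehicles (each non-empty) and, for each split, find the best tour for each vehicle:
  {Elm} + {Ash, Denton, Vale, Oak}: 30 + 70 = 100
  {Ash} + {Elm, Denton, Vale, Oak}: 24 + 83 = 107
  {Elm, Ash} + {Denton, Vale, Oak}: 51 + 70 = 121
  {Denton} + {Elm, Ash, Vale, Oak}: 14 + 83 = 97
  {Elm, Denton} + {Ash, Vale, Oak}: 30 + 60 = 90
  {Ash, Denton} + {Elm, Vale, Oak}: 38 + 83 = 121
  … (15 splits in total)
  {Elm, Ash, Denton, Vale} + {Oak}: 59 + 26 = 85  ← best
Best: vehicle 1 Thorn → Ash → Vale → Elm → Denton → Thorn = 59; vehicle 2 Thorn → Oak → Thorn = 26; combined 85.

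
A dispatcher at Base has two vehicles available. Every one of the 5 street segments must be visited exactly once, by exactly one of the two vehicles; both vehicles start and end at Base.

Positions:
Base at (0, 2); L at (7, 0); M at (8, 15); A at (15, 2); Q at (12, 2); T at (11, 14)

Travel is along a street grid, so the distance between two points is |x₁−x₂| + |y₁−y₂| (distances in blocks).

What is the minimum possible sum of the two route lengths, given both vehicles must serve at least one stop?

Minimum combined distance: 74 blocks.

Try each way of splitting the stops between the two vehicles (each non-empty) and, for each split, find the best tour for each vehicle:
  {L} + {M, A, Q, T}: 18 + 56 = 74
  {M} + {L, A, Q, T}: 42 + 58 = 100
  {L, M} + {A, Q, T}: 46 + 54 = 100
  {A} + {L, M, Q, T}: 30 + 54 = 84
  {L, A} + {M, Q, T}: 34 + 50 = 84
  {M, A} + {L, Q, T}: 56 + 52 = 108
  … (15 splits in total)
Best: vehicle 1 Base → L → Base = 18; vehicle 2 Base → M → T → A → Q → Base = 56; combined 74.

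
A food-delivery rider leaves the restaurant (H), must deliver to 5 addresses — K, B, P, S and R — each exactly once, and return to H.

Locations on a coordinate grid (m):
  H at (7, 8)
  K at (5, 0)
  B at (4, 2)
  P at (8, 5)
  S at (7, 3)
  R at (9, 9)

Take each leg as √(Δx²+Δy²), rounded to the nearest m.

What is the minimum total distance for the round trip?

H-K-B-P-S-R-H: 8+2+5+2+6+2 = 25
H-K-B-P-R-S-H: 8+2+5+4+6+5 = 30
H-K-B-S-P-R-H: 8+2+3+2+4+2 = 21
H-K-B-S-R-P-H: 8+2+3+6+4+3 = 26
H-K-B-R-P-S-H: 8+2+9+4+2+5 = 30
H-K-B-R-S-P-H: 8+2+9+6+2+3 = 30
H-K-P-B-S-R-H: 8+6+5+3+6+2 = 30
H-K-P-B-R-S-H: 8+6+5+9+6+5 = 39
H-K-P-S-B-R-H: 8+6+2+3+9+2 = 30
H-K-P-S-R-B-H: 8+6+2+6+9+7 = 38
H-K-P-R-B-S-H: 8+6+4+9+3+5 = 35
H-K-P-R-S-B-H: 8+6+4+6+3+7 = 34
H-K-S-B-P-R-H: 8+4+3+5+4+2 = 26
H-K-S-B-R-P-H: 8+4+3+9+4+3 = 31
… (46 more)
The minimum is 21.
One optimal route: H → K → B → S → P → R → H (or its reverse).

21 m — the shortest possible round trip.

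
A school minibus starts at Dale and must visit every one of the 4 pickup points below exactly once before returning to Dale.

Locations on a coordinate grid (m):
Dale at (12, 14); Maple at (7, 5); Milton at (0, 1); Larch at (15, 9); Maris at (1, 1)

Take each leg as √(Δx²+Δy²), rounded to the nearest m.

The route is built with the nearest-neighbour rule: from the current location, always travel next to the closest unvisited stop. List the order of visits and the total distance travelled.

41 m along Dale → Larch → Maple → Maris → Milton → Dale.

At Dale the remaining stops are Larch 6, Maple 10, Maris 17, Milton 18; go to Larch.
At Larch the remaining stops are Maple 9, Maris 16, Milton 17; go to Maple.
At Maple the remaining stops are Maris 7, Milton 8; go to Maris.
At Maris the remaining stops are Milton 1; go to Milton.
Return Milton→Dale: 18.
Total = 6 + 9 + 7 + 1 + 18 = 41.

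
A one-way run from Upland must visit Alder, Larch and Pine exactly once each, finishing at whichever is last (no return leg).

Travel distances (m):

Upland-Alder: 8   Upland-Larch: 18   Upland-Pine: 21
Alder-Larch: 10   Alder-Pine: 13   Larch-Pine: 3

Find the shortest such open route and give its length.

There are 3! = 6 possible orderings.
Upland → Alder → Larch → Pine: 8+10+3 = 21
Upland → Alder → Pine → Larch: 8+13+3 = 24
Upland → Larch → Alder → Pine: 18+10+13 = 41
Upland → Larch → Pine → Alder: 18+3+13 = 34
Upland → Pine → Alder → Larch: 21+13+10 = 44
Upland → Pine → Larch → Alder: 21+3+10 = 34
The minimum is 21.
One shortest path: Upland → Alder → Larch → Pine.

Shortest open route: 21 m.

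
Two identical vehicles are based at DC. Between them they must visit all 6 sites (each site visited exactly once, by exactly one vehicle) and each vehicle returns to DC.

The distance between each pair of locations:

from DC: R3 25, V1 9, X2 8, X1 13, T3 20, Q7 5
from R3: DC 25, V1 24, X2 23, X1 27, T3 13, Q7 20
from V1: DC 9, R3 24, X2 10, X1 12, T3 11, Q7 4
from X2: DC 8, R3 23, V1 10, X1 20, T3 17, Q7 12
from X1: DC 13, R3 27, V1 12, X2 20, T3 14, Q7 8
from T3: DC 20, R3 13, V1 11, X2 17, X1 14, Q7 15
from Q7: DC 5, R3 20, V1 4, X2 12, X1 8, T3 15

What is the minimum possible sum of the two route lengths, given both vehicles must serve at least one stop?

Check every non-empty split of the stops between the two vehicles; for each half take its own optimal tour:
  {R3} + {V1, X2, X1, T3, Q7}: 50 + 56 = 106
  {V1} + {R3, X2, X1, T3, Q7}: 18 + 71 = 89
  {R3, V1} + {X2, X1, T3, Q7}: 58 + 52 = 110
  {X2} + {R3, V1, X1, T3, Q7}: 16 + 73 = 89
  {R3, X2} + {V1, X1, T3, Q7}: 56 + 47 = 103
  {V1, X2} + {R3, X1, T3, Q7}: 27 + 65 = 92
  … (31 splits in total)
Best: vehicle 1 DC → V1 → DC = 18; vehicle 2 DC → X2 → R3 → T3 → X1 → Q7 → DC = 71; combined 89.

89 — the smallest possible combined total.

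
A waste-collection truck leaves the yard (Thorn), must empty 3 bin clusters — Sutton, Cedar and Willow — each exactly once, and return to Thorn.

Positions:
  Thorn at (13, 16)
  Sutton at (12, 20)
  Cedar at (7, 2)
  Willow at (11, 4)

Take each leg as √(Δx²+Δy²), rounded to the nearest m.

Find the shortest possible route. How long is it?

Thorn-Sutton-Cedar-Willow-Thorn: 4+19+4+12 = 39
Thorn-Sutton-Willow-Cedar-Thorn: 4+16+4+15 = 39
Thorn-Cedar-Sutton-Willow-Thorn: 15+19+16+12 = 62
The minimum is 39.
One optimal route: Thorn → Sutton → Cedar → Willow → Thorn (or its reverse).

Minimum total distance: 39 m.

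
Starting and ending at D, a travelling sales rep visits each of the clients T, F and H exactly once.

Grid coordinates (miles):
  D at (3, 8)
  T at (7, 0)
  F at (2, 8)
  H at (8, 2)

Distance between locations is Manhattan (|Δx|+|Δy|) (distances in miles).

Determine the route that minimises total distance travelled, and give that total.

Minimum total distance: 28 miles.

With 3 stops there are 3!/2 = 3 distinct round trips (a route and its reverse cost the same).
D→T→F→H→D: 12+13+12+11 = 48
D→T→H→F→D: 12+3+12+1 = 28
D→F→T→H→D: 1+13+3+11 = 28
The minimum is 28.
One optimal route: D → T → H → F → D (or its reverse).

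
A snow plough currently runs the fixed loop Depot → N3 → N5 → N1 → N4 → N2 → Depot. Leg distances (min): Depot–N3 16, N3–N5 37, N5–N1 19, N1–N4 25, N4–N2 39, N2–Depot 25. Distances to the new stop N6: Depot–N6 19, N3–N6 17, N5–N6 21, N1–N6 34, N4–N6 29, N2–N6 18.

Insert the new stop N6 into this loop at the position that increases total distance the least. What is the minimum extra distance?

Insertion cost between consecutive stops i–j is d(i,N6) + d(N6,j) − d(i,j):
  between Depot and N3: 19 + 17 − 16 = 20
  between N3 and N5: 17 + 21 − 37 = 1
  between N5 and N1: 21 + 34 − 19 = 36
  between N1 and N4: 34 + 29 − 25 = 38
  between N4 and N2: 29 + 18 − 39 = 8
  between N2 and Depot: 18 + 19 − 25 = 12
Cheapest insertion is between N3 and N5, adding 1.
New total = 161 + 1 = 162.

Minimum extra distance: 1 min, inserting N6 between N3 and N5.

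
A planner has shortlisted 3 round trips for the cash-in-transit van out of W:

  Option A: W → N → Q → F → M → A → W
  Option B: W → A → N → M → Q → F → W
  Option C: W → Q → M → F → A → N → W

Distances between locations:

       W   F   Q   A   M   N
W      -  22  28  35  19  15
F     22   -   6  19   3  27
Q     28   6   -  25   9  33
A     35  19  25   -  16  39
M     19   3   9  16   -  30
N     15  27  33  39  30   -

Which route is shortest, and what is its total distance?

Shortest is Option A, total 108.

Option A: 15 + 33 + 6 + 3 + 16 + 35 = 108
Option B: 35 + 39 + 30 + 9 + 6 + 22 = 141
Option C: 28 + 9 + 3 + 19 + 39 + 15 = 113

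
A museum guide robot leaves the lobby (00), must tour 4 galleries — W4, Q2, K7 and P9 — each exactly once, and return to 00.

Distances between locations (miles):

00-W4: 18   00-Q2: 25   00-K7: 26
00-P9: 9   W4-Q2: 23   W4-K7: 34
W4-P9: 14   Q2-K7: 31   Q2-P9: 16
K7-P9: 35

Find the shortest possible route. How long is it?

00-W4-Q2-K7-P9-00: 18+23+31+35+9 = 116
00-W4-Q2-P9-K7-00: 18+23+16+35+26 = 118
00-W4-K7-Q2-P9-00: 18+34+31+16+9 = 108
00-W4-K7-P9-Q2-00: 18+34+35+16+25 = 128
00-W4-P9-Q2-K7-00: 18+14+16+31+26 = 105
00-W4-P9-K7-Q2-00: 18+14+35+31+25 = 123
00-Q2-W4-K7-P9-00: 25+23+34+35+9 = 126
00-Q2-W4-P9-K7-00: 25+23+14+35+26 = 123
00-Q2-K7-W4-P9-00: 25+31+34+14+9 = 113
00-Q2-P9-W4-K7-00: 25+16+14+34+26 = 115
00-K7-W4-Q2-P9-00: 26+34+23+16+9 = 108
00-K7-Q2-W4-P9-00: 26+31+23+14+9 = 103
The minimum is 103.
One optimal route: 00 → K7 → Q2 → W4 → P9 → 00 (or its reverse).

Minimum total distance: 103 miles.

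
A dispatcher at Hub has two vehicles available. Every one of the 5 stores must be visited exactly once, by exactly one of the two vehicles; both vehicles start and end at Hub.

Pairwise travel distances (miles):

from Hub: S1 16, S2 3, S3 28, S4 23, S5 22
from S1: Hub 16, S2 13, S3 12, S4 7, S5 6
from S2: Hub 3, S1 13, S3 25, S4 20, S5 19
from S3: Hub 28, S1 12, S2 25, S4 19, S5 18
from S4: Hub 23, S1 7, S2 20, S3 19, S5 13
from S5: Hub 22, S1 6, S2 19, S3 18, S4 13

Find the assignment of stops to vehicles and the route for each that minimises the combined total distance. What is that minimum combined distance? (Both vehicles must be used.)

Try each way of splitting the stops between the two vehicles (each non-empty) and, for each split, find the best tour for each vehicle:
  {S1} + {S2, S3, S4, S5}: 32 + 82 = 114
  {S2} + {S1, S3, S4, S5}: 6 + 82 = 88
  {S1, S2} + {S3, S4, S5}: 32 + 82 = 114
  {S3} + {S1, S2, S4, S5}: 56 + 58 = 114
  {S1, S3} + {S2, S4, S5}: 56 + 58 = 114
  {S2, S3} + {S1, S4, S5}: 56 + 58 = 114
  … (15 splits in total)
Best: vehicle 1 Hub → S2 → Hub = 6; vehicle 2 Hub → S1 → S3 → S4 → S5 → Hub = 82; combined 88.

Minimum combined distance: 88 miles.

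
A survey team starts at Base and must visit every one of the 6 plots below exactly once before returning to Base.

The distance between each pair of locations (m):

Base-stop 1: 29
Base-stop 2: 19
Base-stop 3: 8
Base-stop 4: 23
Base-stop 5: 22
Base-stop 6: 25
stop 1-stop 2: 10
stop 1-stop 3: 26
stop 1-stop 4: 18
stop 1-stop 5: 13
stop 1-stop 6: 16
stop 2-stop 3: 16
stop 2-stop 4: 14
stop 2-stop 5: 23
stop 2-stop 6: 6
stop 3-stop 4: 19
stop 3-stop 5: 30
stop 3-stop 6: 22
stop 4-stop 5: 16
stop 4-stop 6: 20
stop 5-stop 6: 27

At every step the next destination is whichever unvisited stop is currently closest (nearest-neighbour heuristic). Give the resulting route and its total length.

98 m along Base → stop 3 → stop 2 → stop 6 → stop 1 → stop 5 → stop 4 → Base.

From Base: distances to unvisited — stop 3=8, stop 2=19, stop 5=22, stop 4=23, stop 6=25, stop 1=29. Nearest is stop 3 (8).
From stop 3: distances to unvisited — stop 2=16, stop 4=19, stop 6=22, stop 1=26, stop 5=30. Nearest is stop 2 (16).
From stop 2: distances to unvisited — stop 6=6, stop 1=10, stop 4=14, stop 5=23. Nearest is stop 6 (6).
From stop 6: distances to unvisited — stop 1=16, stop 4=20, stop 5=27. Nearest is stop 1 (16).
From stop 1: distances to unvisited — stop 5=13, stop 4=18. Nearest is stop 5 (13).
From stop 5: distances to unvisited — stop 4=16. Nearest is stop 4 (16).
Return stop 4→Base: 23.
Total = 8 + 16 + 6 + 16 + 13 + 16 + 23 = 98.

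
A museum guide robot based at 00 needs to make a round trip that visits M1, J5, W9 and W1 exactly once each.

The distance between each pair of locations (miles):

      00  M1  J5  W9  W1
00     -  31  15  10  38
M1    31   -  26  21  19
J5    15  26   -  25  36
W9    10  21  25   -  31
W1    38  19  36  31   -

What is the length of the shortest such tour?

00-M1-J5-W9-W1-00: 31+26+25+31+38 = 151
00-M1-J5-W1-W9-00: 31+26+36+31+10 = 134
00-M1-W9-J5-W1-00: 31+21+25+36+38 = 151
00-M1-W9-W1-J5-00: 31+21+31+36+15 = 134
00-M1-W1-J5-W9-00: 31+19+36+25+10 = 121
00-M1-W1-W9-J5-00: 31+19+31+25+15 = 121
00-J5-M1-W9-W1-00: 15+26+21+31+38 = 131
00-J5-M1-W1-W9-00: 15+26+19+31+10 = 101
00-J5-W9-M1-W1-00: 15+25+21+19+38 = 118
00-J5-W1-M1-W9-00: 15+36+19+21+10 = 101
00-W9-M1-J5-W1-00: 10+21+26+36+38 = 131
00-W9-J5-M1-W1-00: 10+25+26+19+38 = 118
The minimum is 101.
One optimal route: 00 → J5 → M1 → W1 → W9 → 00 (or its reverse).

Shortest round trip = 101 miles.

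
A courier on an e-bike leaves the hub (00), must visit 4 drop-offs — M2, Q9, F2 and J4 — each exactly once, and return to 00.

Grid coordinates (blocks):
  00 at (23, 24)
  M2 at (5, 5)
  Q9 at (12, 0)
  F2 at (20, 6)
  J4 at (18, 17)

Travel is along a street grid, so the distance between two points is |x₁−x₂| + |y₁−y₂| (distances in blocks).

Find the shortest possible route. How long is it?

Minimum total distance: 84 blocks.

00-M2-Q9-F2-J4-00: 37+12+14+13+12 = 88
00-M2-Q9-J4-F2-00: 37+12+23+13+21 = 106
00-M2-F2-Q9-J4-00: 37+16+14+23+12 = 102
00-M2-F2-J4-Q9-00: 37+16+13+23+35 = 124
00-M2-J4-Q9-F2-00: 37+25+23+14+21 = 120
00-M2-J4-F2-Q9-00: 37+25+13+14+35 = 124
00-Q9-M2-F2-J4-00: 35+12+16+13+12 = 88
00-Q9-M2-J4-F2-00: 35+12+25+13+21 = 106
00-Q9-F2-M2-J4-00: 35+14+16+25+12 = 102
00-Q9-J4-M2-F2-00: 35+23+25+16+21 = 120
00-F2-M2-Q9-J4-00: 21+16+12+23+12 = 84
00-F2-Q9-M2-J4-00: 21+14+12+25+12 = 84
The minimum is 84.
One optimal route: 00 → F2 → M2 → Q9 → J4 → 00 (or its reverse).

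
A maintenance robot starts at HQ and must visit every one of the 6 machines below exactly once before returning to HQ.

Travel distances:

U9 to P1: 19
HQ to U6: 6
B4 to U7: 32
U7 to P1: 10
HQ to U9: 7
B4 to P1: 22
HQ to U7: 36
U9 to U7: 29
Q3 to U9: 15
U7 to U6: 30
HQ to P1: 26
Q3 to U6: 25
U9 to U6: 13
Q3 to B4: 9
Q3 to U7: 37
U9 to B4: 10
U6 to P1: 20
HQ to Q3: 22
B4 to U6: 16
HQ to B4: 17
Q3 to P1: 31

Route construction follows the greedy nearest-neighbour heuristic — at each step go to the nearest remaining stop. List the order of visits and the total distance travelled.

From HQ: distances to unvisited — U6=6, U9=7, B4=17, Q3=22, P1=26, U7=36. Nearest is U6 (6).
From U6: distances to unvisited — U9=13, B4=16, P1=20, Q3=25, U7=30. Nearest is U9 (13).
From U9: distances to unvisited — B4=10, Q3=15, P1=19, U7=29. Nearest is B4 (10).
From B4: distances to unvisited — Q3=9, P1=22, U7=32. Nearest is Q3 (9).
From Q3: distances to unvisited — P1=31, U7=37. Nearest is P1 (31).
From P1: distances to unvisited — U7=10. Nearest is U7 (10).
Return U7→HQ: 36.
Total = 6 + 13 + 10 + 9 + 31 + 10 + 36 = 115.

Nearest-neighbour total = 115; route HQ → U6 → U9 → B4 → Q3 → P1 → U7 → HQ.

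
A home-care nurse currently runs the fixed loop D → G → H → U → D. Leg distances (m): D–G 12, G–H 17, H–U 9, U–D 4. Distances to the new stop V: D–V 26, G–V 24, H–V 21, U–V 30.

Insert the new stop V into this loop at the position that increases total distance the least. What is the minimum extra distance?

+28 m — insert V between G and H.

Insertion cost between consecutive stops i–j is d(i,V) + d(V,j) − d(i,j):
  between D and G: 26 + 24 − 12 = 38
  between G and H: 24 + 21 − 17 = 28
  between H and U: 21 + 30 − 9 = 42
  between U and D: 30 + 26 − 4 = 52
Cheapest insertion is between G and H, adding 28.
New total = 42 + 28 = 70.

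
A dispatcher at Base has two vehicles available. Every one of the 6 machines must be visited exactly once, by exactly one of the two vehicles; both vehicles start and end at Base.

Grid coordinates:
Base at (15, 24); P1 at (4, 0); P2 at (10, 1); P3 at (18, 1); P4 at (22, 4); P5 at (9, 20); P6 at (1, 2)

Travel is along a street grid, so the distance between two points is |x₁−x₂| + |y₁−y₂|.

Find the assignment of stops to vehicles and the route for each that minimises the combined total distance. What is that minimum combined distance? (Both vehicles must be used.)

Check every non-empty split of the stops between the two vehicles; for each half take its own optimal tour:
  {P1} + {P2, P3, P4, P5, P6}: 70 + 88 = 158
  {P2} + {P1, P3, P4, P5, P6}: 56 + 90 = 146
  {P1, P2} + {P3, P4, P5, P6}: 70 + 88 = 158
  {P3} + {P1, P2, P4, P5, P6}: 52 + 90 = 142
  {P1, P3} + {P2, P4, P5, P6}: 76 + 88 = 164
  {P2, P3} + {P1, P4, P5, P6}: 62 + 90 = 152
  … (31 splits in total)
  {P5} + {P1, P2, P3, P4, P6}: 20 + 90 = 110  ← best
Best: vehicle 1 Base → P5 → Base = 20; vehicle 2 Base → P4 → P3 → P2 → P1 → P6 → Base = 90; combined 110.

110 — the smallest possible combined total.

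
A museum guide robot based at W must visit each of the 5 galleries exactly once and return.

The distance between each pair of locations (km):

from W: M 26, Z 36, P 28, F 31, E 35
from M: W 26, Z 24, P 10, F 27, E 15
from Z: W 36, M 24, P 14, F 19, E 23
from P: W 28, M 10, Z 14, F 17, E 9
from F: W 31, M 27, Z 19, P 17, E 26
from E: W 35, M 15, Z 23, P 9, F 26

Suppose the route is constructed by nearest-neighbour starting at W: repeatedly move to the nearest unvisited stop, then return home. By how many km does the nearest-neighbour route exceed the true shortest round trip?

From W: M=26, P=28, F=31, E=35, Z=36 → choose M (26).
From M: P=10, E=15, Z=24, F=27 → choose P (10).
From P: E=9, Z=14, F=17 → choose E (9).
From E: Z=23, F=26 → choose Z (23).
From Z: F=19 → choose F (19).
NN route W → M → P → E → Z → F → W costs 118.
Optimal: W → M → E → P → Z → F → W costs 114 (by enumerating all 60 distinct tours).
Excess = 118 − 114 = 4.

Excess over optimum: 4 km.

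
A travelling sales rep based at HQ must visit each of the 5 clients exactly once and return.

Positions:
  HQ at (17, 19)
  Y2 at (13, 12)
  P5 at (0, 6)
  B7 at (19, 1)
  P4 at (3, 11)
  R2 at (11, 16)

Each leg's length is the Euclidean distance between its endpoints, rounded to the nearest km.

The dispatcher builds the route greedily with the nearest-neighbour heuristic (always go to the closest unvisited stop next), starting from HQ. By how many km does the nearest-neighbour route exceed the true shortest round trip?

From HQ: R2=7, Y2=8, P4=16, B7=18, P5=21 → choose R2 (7).
From R2: Y2=4, P4=9, P5=15, B7=17 → choose Y2 (4).
From Y2: P4=10, B7=13, P5=14 → choose P4 (10).
From P4: P5=6, B7=19 → choose P5 (6).
From P5: B7=20 → choose B7 (20).
NN route HQ → R2 → Y2 → P4 → P5 → B7 → HQ costs 65.
Optimal: HQ → Y2 → B7 → P5 → P4 → R2 → HQ costs 63 (by enumerating all 60 distinct tours).
Excess = 65 − 63 = 2.

The nearest-neighbour route is 2 km longer than optimal.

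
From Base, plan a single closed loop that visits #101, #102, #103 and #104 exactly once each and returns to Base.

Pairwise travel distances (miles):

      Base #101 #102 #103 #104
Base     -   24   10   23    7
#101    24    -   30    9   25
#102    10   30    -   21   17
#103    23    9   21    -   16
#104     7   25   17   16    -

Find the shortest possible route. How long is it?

Base→#101→#102→#103→#104→Base: 24+30+21+16+7 = 98
Base→#101→#102→#104→#103→Base: 24+30+17+16+23 = 110
Base→#101→#103→#102→#104→Base: 24+9+21+17+7 = 78
Base→#101→#103→#104→#102→Base: 24+9+16+17+10 = 76
Base→#101→#104→#102→#103→Base: 24+25+17+21+23 = 110
Base→#101→#104→#103→#102→Base: 24+25+16+21+10 = 96
Base→#102→#101→#103→#104→Base: 10+30+9+16+7 = 72
Base→#102→#101→#104→#103→Base: 10+30+25+16+23 = 104
Base→#102→#103→#101→#104→Base: 10+21+9+25+7 = 72
Base→#102→#104→#101→#103→Base: 10+17+25+9+23 = 84
Base→#103→#101→#102→#104→Base: 23+9+30+17+7 = 86
Base→#103→#102→#101→#104→Base: 23+21+30+25+7 = 106
The minimum is 72.
One optimal route: Base → #102 → #101 → #103 → #104 → Base (or its reverse).

72 miles — the shortest possible round trip.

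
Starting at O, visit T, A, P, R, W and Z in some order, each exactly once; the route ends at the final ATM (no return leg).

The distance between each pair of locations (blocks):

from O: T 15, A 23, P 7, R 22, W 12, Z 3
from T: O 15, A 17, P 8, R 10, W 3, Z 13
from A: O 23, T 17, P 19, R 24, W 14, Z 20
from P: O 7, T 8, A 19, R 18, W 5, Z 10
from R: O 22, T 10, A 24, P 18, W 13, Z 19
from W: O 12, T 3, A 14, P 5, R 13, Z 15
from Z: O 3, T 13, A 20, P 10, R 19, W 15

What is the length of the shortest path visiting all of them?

There are 6! = 720 possible orderings.
O→T→A→P→R→W→Z: 15+17+19+18+13+15 = 97
O→T→A→P→R→Z→W: 15+17+19+18+19+15 = 103
O→T→A→P→W→R→Z: 15+17+19+5+13+19 = 88
O→T→A→P→W→Z→R: 15+17+19+5+15+19 = 90
O→T→A→P→Z→R→W: 15+17+19+10+19+13 = 93
O→T→A→P→Z→W→R: 15+17+19+10+15+13 = 89
O→T→A→R→P→W→Z: 15+17+24+18+5+15 = 94
O→T→A→R→P→Z→W: 15+17+24+18+10+15 = 99
… (712 more)
O→Z→P→W→T→R→A: 3+10+5+3+10+24 = 55  ← best
The minimum is 55.
One shortest path: O → Z → P → W → T → R → A.

55 blocks — the minimum one-way total.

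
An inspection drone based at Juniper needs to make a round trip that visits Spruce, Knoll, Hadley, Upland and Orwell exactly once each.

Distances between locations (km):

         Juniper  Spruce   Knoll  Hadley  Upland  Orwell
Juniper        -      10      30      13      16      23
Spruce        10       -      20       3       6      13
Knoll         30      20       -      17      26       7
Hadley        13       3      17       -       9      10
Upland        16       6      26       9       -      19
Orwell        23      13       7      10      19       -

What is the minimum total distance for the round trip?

With 5 stops there are 5!/2 = 60 distinct round trips (a route and its reverse cost the same).
Juniper-Spruce-Knoll-Hadley-Upland-Orwell-Juniper: 10+20+17+9+19+23 = 98
Juniper-Spruce-Knoll-Hadley-Orwell-Upland-Juniper: 10+20+17+10+19+16 = 92
Juniper-Spruce-Knoll-Upland-Hadley-Orwell-Juniper: 10+20+26+9+10+23 = 98
Juniper-Spruce-Knoll-Upland-Orwell-Hadley-Juniper: 10+20+26+19+10+13 = 98
Juniper-Spruce-Knoll-Orwell-Hadley-Upland-Juniper: 10+20+7+10+9+16 = 72
Juniper-Spruce-Knoll-Orwell-Upland-Hadley-Juniper: 10+20+7+19+9+13 = 78
Juniper-Spruce-Hadley-Knoll-Upland-Orwell-Juniper: 10+3+17+26+19+23 = 98
Juniper-Spruce-Hadley-Knoll-Orwell-Upland-Juniper: 10+3+17+7+19+16 = 72
Juniper-Spruce-Hadley-Upland-Knoll-Orwell-Juniper: 10+3+9+26+7+23 = 78
Juniper-Spruce-Hadley-Upland-Orwell-Knoll-Juniper: 10+3+9+19+7+30 = 78
Juniper-Spruce-Hadley-Orwell-Knoll-Upland-Juniper: 10+3+10+7+26+16 = 72
Juniper-Spruce-Hadley-Orwell-Upland-Knoll-Juniper: 10+3+10+19+26+30 = 98
Juniper-Spruce-Upland-Knoll-Hadley-Orwell-Juniper: 10+6+26+17+10+23 = 92
Juniper-Spruce-Upland-Knoll-Orwell-Hadley-Juniper: 10+6+26+7+10+13 = 72
… (46 more)
The minimum is 72.
One optimal route: Juniper → Spruce → Knoll → Orwell → Hadley → Upland → Juniper (or its reverse).

72 km — the shortest possible round trip.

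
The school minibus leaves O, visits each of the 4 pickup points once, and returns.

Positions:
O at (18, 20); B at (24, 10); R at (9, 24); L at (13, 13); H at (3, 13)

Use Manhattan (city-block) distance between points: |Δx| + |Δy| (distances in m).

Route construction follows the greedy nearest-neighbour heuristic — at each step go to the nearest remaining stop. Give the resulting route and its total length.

84 m along O → L → H → R → B → O.

O → [L:12 / R:13 / B:16 / H:22] → L (12)
L → [H:10 / B:14 / R:15] → H (10)
H → [R:17 / B:24] → R (17)
R → [B:29] → B (29)
Return B→O: 16.
Total = 12 + 10 + 17 + 29 + 16 = 84.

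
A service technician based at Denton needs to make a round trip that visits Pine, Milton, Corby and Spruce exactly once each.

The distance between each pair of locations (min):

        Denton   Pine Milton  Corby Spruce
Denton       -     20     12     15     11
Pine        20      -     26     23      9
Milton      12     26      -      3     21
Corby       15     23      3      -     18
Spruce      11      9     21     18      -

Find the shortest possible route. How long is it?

58 min — the shortest possible round trip.

Denton-Pine-Milton-Corby-Spruce-Denton: 20+26+3+18+11 = 78
Denton-Pine-Milton-Spruce-Corby-Denton: 20+26+21+18+15 = 100
Denton-Pine-Corby-Milton-Spruce-Denton: 20+23+3+21+11 = 78
Denton-Pine-Corby-Spruce-Milton-Denton: 20+23+18+21+12 = 94
Denton-Pine-Spruce-Milton-Corby-Denton: 20+9+21+3+15 = 68
Denton-Pine-Spruce-Corby-Milton-Denton: 20+9+18+3+12 = 62
Denton-Milton-Pine-Corby-Spruce-Denton: 12+26+23+18+11 = 90
Denton-Milton-Pine-Spruce-Corby-Denton: 12+26+9+18+15 = 80
Denton-Milton-Corby-Pine-Spruce-Denton: 12+3+23+9+11 = 58
Denton-Milton-Spruce-Pine-Corby-Denton: 12+21+9+23+15 = 80
Denton-Corby-Pine-Milton-Spruce-Denton: 15+23+26+21+11 = 96
Denton-Corby-Milton-Pine-Spruce-Denton: 15+3+26+9+11 = 64
The minimum is 58.
One optimal route: Denton → Milton → Corby → Pine → Spruce → Denton (or its reverse).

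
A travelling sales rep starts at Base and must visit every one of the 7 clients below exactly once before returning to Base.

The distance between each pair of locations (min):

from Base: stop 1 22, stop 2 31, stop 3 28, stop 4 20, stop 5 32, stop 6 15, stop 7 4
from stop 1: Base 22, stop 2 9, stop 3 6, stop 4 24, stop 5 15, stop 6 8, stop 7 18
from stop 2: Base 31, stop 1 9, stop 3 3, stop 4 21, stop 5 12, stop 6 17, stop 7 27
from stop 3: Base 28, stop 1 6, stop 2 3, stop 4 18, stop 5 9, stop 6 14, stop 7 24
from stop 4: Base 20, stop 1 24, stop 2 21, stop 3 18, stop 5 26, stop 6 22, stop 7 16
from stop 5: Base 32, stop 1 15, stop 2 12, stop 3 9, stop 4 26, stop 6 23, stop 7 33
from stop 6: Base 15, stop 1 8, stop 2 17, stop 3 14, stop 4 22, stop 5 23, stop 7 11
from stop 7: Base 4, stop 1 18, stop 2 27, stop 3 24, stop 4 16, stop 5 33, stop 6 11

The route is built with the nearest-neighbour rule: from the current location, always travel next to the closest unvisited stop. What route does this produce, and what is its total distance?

Base → [stop 7:4 / stop 6:15 / stop 4:20 / stop 1:22 / stop 3:28 / stop 2:31 / stop 5:32] → stop 7 (4)
stop 7 → [stop 6:11 / stop 4:16 / stop 1:18 / stop 3:24 / stop 2:27 / stop 5:33] → stop 6 (11)
stop 6 → [stop 1:8 / stop 3:14 / stop 2:17 / stop 4:22 / stop 5:23] → stop 1 (8)
stop 1 → [stop 3:6 / stop 2:9 / stop 5:15 / stop 4:24] → stop 3 (6)
stop 3 → [stop 2:3 / stop 5:9 / stop 4:18] → stop 2 (3)
stop 2 → [stop 5:12 / stop 4:21] → stop 5 (12)
stop 5 → [stop 4:26] → stop 4 (26)
Return stop 4→Base: 20.
Total = 4 + 11 + 8 + 6 + 3 + 12 + 26 + 20 = 90.

Nearest-neighbour total = 90 min; route Base → stop 7 → stop 6 → stop 1 → stop 3 → stop 2 → stop 5 → stop 4 → Base.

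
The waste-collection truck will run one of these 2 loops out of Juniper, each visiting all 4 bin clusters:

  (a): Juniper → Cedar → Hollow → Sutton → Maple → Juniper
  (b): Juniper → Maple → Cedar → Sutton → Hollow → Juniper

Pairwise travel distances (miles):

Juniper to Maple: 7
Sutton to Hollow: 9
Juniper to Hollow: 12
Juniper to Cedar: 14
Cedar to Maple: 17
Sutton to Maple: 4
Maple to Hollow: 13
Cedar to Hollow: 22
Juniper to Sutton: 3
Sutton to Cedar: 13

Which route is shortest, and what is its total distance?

Shortest is (a), total 56 miles.

(a): 14 + 22 + 9 + 4 + 7 = 56
(b): 7 + 17 + 13 + 9 + 12 = 58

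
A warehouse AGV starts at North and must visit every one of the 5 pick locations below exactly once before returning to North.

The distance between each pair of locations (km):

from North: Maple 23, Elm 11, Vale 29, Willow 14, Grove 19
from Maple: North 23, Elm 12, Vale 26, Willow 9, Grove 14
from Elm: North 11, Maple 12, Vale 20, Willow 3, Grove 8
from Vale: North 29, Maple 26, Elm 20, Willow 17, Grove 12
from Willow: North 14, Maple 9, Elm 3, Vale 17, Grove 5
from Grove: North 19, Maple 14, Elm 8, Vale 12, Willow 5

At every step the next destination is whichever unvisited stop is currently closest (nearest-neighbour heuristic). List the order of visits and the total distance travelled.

Nearest-neighbour total = 80 km; route North → Elm → Willow → Grove → Vale → Maple → North.

From North: distances to unvisited — Elm=11, Willow=14, Grove=19, Maple=23, Vale=29. Nearest is Elm (11).
From Elm: distances to unvisited — Willow=3, Grove=8, Maple=12, Vale=20. Nearest is Willow (3).
From Willow: distances to unvisited — Grove=5, Maple=9, Vale=17. Nearest is Grove (5).
From Grove: distances to unvisited — Vale=12, Maple=14. Nearest is Vale (12).
From Vale: distances to unvisited — Maple=26. Nearest is Maple (26).
Return Maple→North: 23.
Total = 11 + 3 + 5 + 12 + 26 + 23 = 80.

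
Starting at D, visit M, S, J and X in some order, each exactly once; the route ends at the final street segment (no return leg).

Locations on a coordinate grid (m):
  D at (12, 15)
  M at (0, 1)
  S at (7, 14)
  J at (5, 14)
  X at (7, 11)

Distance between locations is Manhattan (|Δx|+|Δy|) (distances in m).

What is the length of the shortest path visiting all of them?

30 m — the minimum one-way total.

There are 4! = 24 possible orderings.
D → M → S → J → X: 26+20+2+5 = 53
D → M → S → X → J: 26+20+3+5 = 54
D → M → J → S → X: 26+18+2+3 = 49
D → M → J → X → S: 26+18+5+3 = 52
D → M → X → S → J: 26+17+3+2 = 48
D → M → X → J → S: 26+17+5+2 = 50
D → S → M → J → X: 6+20+18+5 = 49
D → S → M → X → J: 6+20+17+5 = 48
D → S → J → M → X: 6+2+18+17 = 43
D → S → J → X → M: 6+2+5+17 = 30
D → S → X → M → J: 6+3+17+18 = 44
D → S → X → J → M: 6+3+5+18 = 32
D → J → M → S → X: 8+18+20+3 = 49
D → J → M → X → S: 8+18+17+3 = 46
… (10 more)
The minimum is 30.
One shortest path: D → S → J → X → M.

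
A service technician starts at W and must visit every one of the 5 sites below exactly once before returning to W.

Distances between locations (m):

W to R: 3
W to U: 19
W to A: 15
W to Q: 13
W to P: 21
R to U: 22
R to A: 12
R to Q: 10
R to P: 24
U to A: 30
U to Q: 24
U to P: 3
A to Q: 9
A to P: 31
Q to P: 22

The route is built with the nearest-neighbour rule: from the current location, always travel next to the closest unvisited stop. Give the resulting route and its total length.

Nearest-neighbour total = 76 m; route W → R → Q → A → U → P → W.

At W the remaining stops are R 3, Q 13, A 15, U 19, P 21; go to R.
At R the remaining stops are Q 10, A 12, U 22, P 24; go to Q.
At Q the remaining stops are A 9, P 22, U 24; go to A.
At A the remaining stops are U 30, P 31; go to U.
At U the remaining stops are P 3; go to P.
Return P→W: 21.
Total = 3 + 10 + 9 + 30 + 3 + 21 = 76.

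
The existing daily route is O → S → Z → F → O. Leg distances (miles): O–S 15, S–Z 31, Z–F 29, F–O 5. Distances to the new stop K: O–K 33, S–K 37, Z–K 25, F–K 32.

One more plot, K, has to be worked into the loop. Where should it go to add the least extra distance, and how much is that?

Insertion cost between consecutive stops i–j is d(i,K) + d(K,j) − d(i,j):
  between O and S: 33 + 37 − 15 = 55
  between S and Z: 37 + 25 − 31 = 31
  between Z and F: 25 + 32 − 29 = 28
  between F and O: 32 + 33 − 5 = 60
Cheapest insertion is between Z and F, adding 28.
New total = 80 + 28 = 108.

+28 miles — insert K between Z and F.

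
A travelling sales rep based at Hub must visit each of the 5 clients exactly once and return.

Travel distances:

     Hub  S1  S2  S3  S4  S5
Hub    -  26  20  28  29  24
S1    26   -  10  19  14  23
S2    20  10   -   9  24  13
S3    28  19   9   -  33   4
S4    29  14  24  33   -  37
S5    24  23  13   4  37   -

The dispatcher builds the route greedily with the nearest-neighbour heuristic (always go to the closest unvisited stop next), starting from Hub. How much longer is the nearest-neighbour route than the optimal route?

From Hub: S2=20, S5=24, S1=26, S3=28, S4=29 → choose S2 (20).
From S2: S3=9, S1=10, S5=13, S4=24 → choose S3 (9).
From S3: S5=4, S1=19, S4=33 → choose S5 (4).
From S5: S1=23, S4=37 → choose S1 (23).
From S1: S4=14 → choose S4 (14).
NN route Hub → S2 → S3 → S5 → S1 → S4 → Hub costs 99.
Optimal: Hub → S4 → S1 → S2 → S3 → S5 → Hub costs 90 (by enumerating all 60 distinct tours).
Excess = 99 − 90 = 9.

The nearest-neighbour route is 9 longer than optimal.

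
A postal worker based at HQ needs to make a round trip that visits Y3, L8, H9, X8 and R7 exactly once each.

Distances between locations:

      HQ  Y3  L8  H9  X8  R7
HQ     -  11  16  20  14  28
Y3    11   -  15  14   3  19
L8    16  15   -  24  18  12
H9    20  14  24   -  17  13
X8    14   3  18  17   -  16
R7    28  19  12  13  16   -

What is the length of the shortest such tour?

There are 60 distinct closed tours to check (reversals are equivalent).
HQ - Y3 - L8 - H9 - X8 - R7 - HQ: 11+15+24+17+16+28 = 111
HQ - Y3 - L8 - H9 - R7 - X8 - HQ: 11+15+24+13+16+14 = 93
HQ - Y3 - L8 - X8 - H9 - R7 - HQ: 11+15+18+17+13+28 = 102
HQ - Y3 - L8 - X8 - R7 - H9 - HQ: 11+15+18+16+13+20 = 93
HQ - Y3 - L8 - R7 - H9 - X8 - HQ: 11+15+12+13+17+14 = 82
HQ - Y3 - L8 - R7 - X8 - H9 - HQ: 11+15+12+16+17+20 = 91
HQ - Y3 - H9 - L8 - X8 - R7 - HQ: 11+14+24+18+16+28 = 111
HQ - Y3 - H9 - L8 - R7 - X8 - HQ: 11+14+24+12+16+14 = 91
HQ - Y3 - H9 - X8 - L8 - R7 - HQ: 11+14+17+18+12+28 = 100
HQ - Y3 - H9 - X8 - R7 - L8 - HQ: 11+14+17+16+12+16 = 86
HQ - Y3 - H9 - R7 - L8 - X8 - HQ: 11+14+13+12+18+14 = 82
HQ - Y3 - H9 - R7 - X8 - L8 - HQ: 11+14+13+16+18+16 = 88
HQ - Y3 - X8 - L8 - H9 - R7 - HQ: 11+3+18+24+13+28 = 97
HQ - Y3 - X8 - L8 - R7 - H9 - HQ: 11+3+18+12+13+20 = 77
… (46 more)
HQ - Y3 - X8 - H9 - R7 - L8 - HQ: 11+3+17+13+12+16 = 72  ← best
The minimum is 72.
One optimal route: HQ → Y3 → X8 → H9 → R7 → L8 → HQ (or its reverse).

72 — the shortest possible round trip.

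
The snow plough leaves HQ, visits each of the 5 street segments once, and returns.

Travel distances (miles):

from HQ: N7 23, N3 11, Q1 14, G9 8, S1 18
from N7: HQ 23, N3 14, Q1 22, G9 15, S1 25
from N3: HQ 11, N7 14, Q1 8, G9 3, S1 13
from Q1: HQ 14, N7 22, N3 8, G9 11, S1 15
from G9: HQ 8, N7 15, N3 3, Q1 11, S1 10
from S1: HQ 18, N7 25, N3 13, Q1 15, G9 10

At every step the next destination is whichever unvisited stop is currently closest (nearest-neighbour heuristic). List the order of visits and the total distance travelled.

At HQ the remaining stops are G9 8, N3 11, Q1 14, S1 18, N7 23; go to G9.
At G9 the remaining stops are N3 3, S1 10, Q1 11, N7 15; go to N3.
At N3 the remaining stops are Q1 8, S1 13, N7 14; go to Q1.
At Q1 the remaining stops are S1 15, N7 22; go to S1.
At S1 the remaining stops are N7 25; go to N7.
Return N7→HQ: 23.
Total = 8 + 3 + 8 + 15 + 25 + 23 = 82.

Total distance 82 miles via the nearest-neighbour route HQ → G9 → N3 → Q1 → S1 → N7 → HQ.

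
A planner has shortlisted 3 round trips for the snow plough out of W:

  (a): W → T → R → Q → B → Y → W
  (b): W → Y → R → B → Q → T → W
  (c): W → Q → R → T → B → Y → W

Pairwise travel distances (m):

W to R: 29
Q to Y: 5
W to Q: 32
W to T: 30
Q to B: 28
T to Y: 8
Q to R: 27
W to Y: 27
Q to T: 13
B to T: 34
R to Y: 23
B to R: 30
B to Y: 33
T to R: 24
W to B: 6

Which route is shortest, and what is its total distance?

151 m — (b) is the shortest.

(a): 30 + 24 + 27 + 28 + 33 + 27 = 169
(b): 27 + 23 + 30 + 28 + 13 + 30 = 151
(c): 32 + 27 + 24 + 34 + 33 + 27 = 177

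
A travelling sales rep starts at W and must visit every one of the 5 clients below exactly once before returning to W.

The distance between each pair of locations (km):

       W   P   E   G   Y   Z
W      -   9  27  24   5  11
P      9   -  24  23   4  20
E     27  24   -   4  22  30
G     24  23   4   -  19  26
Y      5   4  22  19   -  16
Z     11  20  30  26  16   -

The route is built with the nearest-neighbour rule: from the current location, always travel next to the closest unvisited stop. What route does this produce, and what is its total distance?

At W the remaining stops are Y 5, P 9, Z 11, G 24, E 27; go to Y.
At Y the remaining stops are P 4, Z 16, G 19, E 22; go to P.
At P the remaining stops are Z 20, G 23, E 24; go to Z.
At Z the remaining stops are G 26, E 30; go to G.
At G the remaining stops are E 4; go to E.
Return E→W: 27.
Total = 5 + 4 + 20 + 26 + 4 + 27 = 86.

Total distance 86 km via the nearest-neighbour route W → Y → P → Z → G → E → W.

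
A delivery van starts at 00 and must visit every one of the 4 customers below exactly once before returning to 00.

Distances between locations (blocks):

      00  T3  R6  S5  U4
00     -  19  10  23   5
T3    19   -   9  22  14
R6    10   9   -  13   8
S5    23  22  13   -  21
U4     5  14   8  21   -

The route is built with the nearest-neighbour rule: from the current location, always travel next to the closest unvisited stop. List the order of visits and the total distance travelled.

Nearest-neighbour total = 67 blocks; route 00 → U4 → R6 → T3 → S5 → 00.

From 00: distances to unvisited — U4=5, R6=10, T3=19, S5=23. Nearest is U4 (5).
From U4: distances to unvisited — R6=8, T3=14, S5=21. Nearest is R6 (8).
From R6: distances to unvisited — T3=9, S5=13. Nearest is T3 (9).
From T3: distances to unvisited — S5=22. Nearest is S5 (22).
Return S5→00: 23.
Total = 5 + 8 + 9 + 22 + 23 = 67.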